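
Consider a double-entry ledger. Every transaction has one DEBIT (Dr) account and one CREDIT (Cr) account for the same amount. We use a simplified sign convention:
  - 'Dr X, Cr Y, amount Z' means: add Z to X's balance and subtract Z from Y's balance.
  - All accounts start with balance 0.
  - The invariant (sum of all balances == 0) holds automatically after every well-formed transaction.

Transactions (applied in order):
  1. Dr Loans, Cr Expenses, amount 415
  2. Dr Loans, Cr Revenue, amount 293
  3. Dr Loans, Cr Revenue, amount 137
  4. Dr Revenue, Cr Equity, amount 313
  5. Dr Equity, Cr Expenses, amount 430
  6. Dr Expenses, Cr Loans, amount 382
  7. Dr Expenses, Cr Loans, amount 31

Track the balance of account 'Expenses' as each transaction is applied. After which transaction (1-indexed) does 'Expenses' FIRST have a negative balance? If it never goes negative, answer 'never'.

Answer: 1

Derivation:
After txn 1: Expenses=-415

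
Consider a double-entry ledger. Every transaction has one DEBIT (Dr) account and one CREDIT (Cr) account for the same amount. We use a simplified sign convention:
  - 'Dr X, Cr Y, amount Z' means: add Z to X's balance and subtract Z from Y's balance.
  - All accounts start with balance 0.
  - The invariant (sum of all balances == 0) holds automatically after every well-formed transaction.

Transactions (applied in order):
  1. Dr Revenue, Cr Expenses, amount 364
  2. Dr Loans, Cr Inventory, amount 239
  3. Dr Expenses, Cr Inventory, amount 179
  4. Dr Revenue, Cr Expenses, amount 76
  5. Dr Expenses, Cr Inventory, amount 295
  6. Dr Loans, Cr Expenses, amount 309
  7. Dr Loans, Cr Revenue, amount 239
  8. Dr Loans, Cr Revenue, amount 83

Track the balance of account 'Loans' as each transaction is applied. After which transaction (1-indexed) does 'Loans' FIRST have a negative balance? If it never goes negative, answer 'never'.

After txn 1: Loans=0
After txn 2: Loans=239
After txn 3: Loans=239
After txn 4: Loans=239
After txn 5: Loans=239
After txn 6: Loans=548
After txn 7: Loans=787
After txn 8: Loans=870

Answer: never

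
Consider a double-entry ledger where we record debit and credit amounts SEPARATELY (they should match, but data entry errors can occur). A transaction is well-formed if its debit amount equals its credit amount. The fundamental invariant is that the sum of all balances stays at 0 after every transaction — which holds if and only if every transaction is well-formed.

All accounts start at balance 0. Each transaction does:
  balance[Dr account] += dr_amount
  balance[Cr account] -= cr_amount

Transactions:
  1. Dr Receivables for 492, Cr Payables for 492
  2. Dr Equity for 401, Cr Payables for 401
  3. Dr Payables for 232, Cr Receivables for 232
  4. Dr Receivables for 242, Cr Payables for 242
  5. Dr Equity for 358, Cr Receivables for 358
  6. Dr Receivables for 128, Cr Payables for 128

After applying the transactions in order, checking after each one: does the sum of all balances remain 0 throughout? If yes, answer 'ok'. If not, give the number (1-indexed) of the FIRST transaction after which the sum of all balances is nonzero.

Answer: ok

Derivation:
After txn 1: dr=492 cr=492 sum_balances=0
After txn 2: dr=401 cr=401 sum_balances=0
After txn 3: dr=232 cr=232 sum_balances=0
After txn 4: dr=242 cr=242 sum_balances=0
After txn 5: dr=358 cr=358 sum_balances=0
After txn 6: dr=128 cr=128 sum_balances=0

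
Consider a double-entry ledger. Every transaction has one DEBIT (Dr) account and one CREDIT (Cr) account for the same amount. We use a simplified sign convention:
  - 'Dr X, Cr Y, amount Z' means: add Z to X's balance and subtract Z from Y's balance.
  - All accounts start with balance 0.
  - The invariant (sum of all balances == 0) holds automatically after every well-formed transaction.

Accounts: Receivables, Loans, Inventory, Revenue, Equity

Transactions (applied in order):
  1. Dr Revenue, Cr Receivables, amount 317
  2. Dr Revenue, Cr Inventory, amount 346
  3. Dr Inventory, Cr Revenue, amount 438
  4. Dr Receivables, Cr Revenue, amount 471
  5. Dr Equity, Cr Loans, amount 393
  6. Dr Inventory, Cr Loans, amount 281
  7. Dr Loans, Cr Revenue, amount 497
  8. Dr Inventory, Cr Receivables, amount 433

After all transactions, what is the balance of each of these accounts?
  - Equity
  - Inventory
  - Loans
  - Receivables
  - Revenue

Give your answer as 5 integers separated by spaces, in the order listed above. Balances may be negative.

Answer: 393 806 -177 -279 -743

Derivation:
After txn 1 (Dr Revenue, Cr Receivables, amount 317): Receivables=-317 Revenue=317
After txn 2 (Dr Revenue, Cr Inventory, amount 346): Inventory=-346 Receivables=-317 Revenue=663
After txn 3 (Dr Inventory, Cr Revenue, amount 438): Inventory=92 Receivables=-317 Revenue=225
After txn 4 (Dr Receivables, Cr Revenue, amount 471): Inventory=92 Receivables=154 Revenue=-246
After txn 5 (Dr Equity, Cr Loans, amount 393): Equity=393 Inventory=92 Loans=-393 Receivables=154 Revenue=-246
After txn 6 (Dr Inventory, Cr Loans, amount 281): Equity=393 Inventory=373 Loans=-674 Receivables=154 Revenue=-246
After txn 7 (Dr Loans, Cr Revenue, amount 497): Equity=393 Inventory=373 Loans=-177 Receivables=154 Revenue=-743
After txn 8 (Dr Inventory, Cr Receivables, amount 433): Equity=393 Inventory=806 Loans=-177 Receivables=-279 Revenue=-743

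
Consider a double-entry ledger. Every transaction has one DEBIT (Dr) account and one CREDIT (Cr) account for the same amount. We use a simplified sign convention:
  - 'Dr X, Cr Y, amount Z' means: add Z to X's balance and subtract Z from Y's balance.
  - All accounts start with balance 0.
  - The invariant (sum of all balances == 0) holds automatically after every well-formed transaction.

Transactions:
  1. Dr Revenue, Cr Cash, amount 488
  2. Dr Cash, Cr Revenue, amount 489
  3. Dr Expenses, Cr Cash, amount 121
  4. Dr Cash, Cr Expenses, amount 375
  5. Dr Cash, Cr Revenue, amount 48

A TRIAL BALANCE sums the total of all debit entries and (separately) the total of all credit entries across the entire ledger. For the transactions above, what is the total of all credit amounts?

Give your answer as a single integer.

Answer: 1521

Derivation:
Txn 1: credit+=488
Txn 2: credit+=489
Txn 3: credit+=121
Txn 4: credit+=375
Txn 5: credit+=48
Total credits = 1521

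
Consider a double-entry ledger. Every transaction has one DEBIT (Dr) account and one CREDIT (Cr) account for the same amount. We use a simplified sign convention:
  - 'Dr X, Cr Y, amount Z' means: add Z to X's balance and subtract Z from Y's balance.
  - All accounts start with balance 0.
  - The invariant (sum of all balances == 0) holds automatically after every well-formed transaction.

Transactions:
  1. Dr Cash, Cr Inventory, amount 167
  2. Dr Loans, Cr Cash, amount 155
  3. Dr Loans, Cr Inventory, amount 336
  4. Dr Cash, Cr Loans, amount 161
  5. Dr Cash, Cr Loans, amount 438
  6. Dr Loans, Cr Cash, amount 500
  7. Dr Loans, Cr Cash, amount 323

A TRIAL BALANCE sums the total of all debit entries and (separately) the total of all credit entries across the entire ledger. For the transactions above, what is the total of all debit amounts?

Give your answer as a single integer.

Answer: 2080

Derivation:
Txn 1: debit+=167
Txn 2: debit+=155
Txn 3: debit+=336
Txn 4: debit+=161
Txn 5: debit+=438
Txn 6: debit+=500
Txn 7: debit+=323
Total debits = 2080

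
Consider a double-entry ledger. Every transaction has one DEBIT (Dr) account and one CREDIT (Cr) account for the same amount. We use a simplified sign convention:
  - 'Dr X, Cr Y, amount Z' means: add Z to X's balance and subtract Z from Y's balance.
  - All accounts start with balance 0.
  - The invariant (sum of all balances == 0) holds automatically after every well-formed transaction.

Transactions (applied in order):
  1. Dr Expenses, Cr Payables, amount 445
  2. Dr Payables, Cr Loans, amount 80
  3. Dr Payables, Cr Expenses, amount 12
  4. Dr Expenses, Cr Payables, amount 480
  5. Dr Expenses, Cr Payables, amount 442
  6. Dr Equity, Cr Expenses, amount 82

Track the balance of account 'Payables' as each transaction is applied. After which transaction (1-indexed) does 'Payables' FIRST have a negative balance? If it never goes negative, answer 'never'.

Answer: 1

Derivation:
After txn 1: Payables=-445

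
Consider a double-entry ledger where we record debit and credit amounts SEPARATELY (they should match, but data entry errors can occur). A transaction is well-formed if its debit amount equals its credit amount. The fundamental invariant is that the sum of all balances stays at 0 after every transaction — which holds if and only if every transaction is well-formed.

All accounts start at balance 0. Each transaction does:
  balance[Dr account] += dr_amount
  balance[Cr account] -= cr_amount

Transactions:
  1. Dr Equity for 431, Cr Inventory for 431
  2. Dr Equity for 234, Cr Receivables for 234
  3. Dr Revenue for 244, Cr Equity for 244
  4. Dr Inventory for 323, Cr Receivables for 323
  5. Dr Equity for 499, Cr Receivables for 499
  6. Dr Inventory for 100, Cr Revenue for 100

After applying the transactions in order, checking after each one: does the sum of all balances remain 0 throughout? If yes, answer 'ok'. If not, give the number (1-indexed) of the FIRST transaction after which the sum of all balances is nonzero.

Answer: ok

Derivation:
After txn 1: dr=431 cr=431 sum_balances=0
After txn 2: dr=234 cr=234 sum_balances=0
After txn 3: dr=244 cr=244 sum_balances=0
After txn 4: dr=323 cr=323 sum_balances=0
After txn 5: dr=499 cr=499 sum_balances=0
After txn 6: dr=100 cr=100 sum_balances=0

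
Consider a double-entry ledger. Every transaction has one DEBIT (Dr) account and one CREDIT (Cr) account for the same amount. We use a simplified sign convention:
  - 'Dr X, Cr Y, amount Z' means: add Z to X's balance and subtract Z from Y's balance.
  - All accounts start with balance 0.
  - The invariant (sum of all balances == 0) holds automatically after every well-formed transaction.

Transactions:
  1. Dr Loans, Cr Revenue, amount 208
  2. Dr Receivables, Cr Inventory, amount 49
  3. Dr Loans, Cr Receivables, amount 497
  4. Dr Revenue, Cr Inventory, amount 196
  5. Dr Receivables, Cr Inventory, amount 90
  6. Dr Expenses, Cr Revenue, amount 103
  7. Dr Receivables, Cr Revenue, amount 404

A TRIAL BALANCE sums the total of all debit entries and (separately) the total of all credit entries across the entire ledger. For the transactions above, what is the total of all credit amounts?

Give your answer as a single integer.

Answer: 1547

Derivation:
Txn 1: credit+=208
Txn 2: credit+=49
Txn 3: credit+=497
Txn 4: credit+=196
Txn 5: credit+=90
Txn 6: credit+=103
Txn 7: credit+=404
Total credits = 1547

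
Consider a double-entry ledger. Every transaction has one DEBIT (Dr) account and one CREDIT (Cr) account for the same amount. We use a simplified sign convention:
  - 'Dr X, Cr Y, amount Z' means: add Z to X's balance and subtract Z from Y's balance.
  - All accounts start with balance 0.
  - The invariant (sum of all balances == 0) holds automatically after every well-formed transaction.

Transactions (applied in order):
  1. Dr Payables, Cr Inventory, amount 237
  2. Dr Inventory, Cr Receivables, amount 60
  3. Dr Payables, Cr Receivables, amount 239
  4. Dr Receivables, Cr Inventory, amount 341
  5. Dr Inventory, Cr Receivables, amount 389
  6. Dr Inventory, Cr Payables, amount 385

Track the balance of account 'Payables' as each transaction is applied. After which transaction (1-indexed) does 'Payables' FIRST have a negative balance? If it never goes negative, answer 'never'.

Answer: never

Derivation:
After txn 1: Payables=237
After txn 2: Payables=237
After txn 3: Payables=476
After txn 4: Payables=476
After txn 5: Payables=476
After txn 6: Payables=91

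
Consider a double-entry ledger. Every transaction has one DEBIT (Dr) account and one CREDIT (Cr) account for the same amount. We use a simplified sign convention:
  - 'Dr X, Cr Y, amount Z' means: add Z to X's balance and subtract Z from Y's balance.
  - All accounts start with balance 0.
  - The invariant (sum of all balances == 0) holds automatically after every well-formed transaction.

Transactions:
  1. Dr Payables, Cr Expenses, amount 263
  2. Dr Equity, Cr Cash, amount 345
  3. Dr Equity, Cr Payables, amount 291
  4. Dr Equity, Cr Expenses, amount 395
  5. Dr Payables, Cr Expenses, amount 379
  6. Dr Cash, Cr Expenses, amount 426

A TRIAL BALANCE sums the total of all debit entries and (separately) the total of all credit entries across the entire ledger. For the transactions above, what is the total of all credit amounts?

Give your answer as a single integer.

Txn 1: credit+=263
Txn 2: credit+=345
Txn 3: credit+=291
Txn 4: credit+=395
Txn 5: credit+=379
Txn 6: credit+=426
Total credits = 2099

Answer: 2099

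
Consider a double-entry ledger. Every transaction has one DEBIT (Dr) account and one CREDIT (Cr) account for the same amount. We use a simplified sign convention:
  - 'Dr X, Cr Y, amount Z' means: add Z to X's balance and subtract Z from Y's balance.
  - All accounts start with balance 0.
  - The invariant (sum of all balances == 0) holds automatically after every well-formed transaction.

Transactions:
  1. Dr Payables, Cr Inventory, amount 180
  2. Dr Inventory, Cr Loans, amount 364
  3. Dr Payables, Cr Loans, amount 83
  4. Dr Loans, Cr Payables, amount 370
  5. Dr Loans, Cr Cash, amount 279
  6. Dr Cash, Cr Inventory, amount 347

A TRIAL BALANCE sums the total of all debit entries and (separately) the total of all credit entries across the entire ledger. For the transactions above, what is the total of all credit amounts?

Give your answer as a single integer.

Txn 1: credit+=180
Txn 2: credit+=364
Txn 3: credit+=83
Txn 4: credit+=370
Txn 5: credit+=279
Txn 6: credit+=347
Total credits = 1623

Answer: 1623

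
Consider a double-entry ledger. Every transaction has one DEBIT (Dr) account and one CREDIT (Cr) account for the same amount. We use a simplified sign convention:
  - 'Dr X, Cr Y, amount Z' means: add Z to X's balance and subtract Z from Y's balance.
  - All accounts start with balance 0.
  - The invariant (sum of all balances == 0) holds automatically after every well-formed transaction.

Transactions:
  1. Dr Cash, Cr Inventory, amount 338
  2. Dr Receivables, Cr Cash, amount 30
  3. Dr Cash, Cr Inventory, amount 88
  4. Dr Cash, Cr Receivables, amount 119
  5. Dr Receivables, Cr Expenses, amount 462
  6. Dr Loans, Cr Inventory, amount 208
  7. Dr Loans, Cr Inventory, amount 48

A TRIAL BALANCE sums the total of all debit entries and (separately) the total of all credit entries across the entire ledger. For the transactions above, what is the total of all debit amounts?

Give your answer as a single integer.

Answer: 1293

Derivation:
Txn 1: debit+=338
Txn 2: debit+=30
Txn 3: debit+=88
Txn 4: debit+=119
Txn 5: debit+=462
Txn 6: debit+=208
Txn 7: debit+=48
Total debits = 1293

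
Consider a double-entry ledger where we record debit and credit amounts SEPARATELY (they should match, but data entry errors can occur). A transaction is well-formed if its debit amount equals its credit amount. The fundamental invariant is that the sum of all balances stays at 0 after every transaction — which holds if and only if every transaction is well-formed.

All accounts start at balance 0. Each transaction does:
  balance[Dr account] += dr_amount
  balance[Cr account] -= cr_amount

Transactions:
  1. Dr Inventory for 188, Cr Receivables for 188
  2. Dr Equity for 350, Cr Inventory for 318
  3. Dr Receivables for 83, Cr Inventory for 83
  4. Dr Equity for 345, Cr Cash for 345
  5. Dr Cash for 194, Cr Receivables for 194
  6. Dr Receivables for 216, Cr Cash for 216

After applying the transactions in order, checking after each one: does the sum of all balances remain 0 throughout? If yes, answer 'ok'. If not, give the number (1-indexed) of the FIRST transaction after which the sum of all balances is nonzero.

After txn 1: dr=188 cr=188 sum_balances=0
After txn 2: dr=350 cr=318 sum_balances=32
After txn 3: dr=83 cr=83 sum_balances=32
After txn 4: dr=345 cr=345 sum_balances=32
After txn 5: dr=194 cr=194 sum_balances=32
After txn 6: dr=216 cr=216 sum_balances=32

Answer: 2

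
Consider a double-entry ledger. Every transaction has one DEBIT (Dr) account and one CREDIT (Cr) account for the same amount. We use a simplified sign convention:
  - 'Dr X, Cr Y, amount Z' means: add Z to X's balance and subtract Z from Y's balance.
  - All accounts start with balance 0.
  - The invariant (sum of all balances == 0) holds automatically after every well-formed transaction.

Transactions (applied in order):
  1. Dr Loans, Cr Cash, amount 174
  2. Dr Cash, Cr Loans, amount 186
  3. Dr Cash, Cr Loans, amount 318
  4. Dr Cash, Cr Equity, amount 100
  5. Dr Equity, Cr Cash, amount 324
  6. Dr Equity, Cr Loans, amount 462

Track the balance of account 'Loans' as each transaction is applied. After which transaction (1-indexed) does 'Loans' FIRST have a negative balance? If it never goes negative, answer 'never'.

After txn 1: Loans=174
After txn 2: Loans=-12

Answer: 2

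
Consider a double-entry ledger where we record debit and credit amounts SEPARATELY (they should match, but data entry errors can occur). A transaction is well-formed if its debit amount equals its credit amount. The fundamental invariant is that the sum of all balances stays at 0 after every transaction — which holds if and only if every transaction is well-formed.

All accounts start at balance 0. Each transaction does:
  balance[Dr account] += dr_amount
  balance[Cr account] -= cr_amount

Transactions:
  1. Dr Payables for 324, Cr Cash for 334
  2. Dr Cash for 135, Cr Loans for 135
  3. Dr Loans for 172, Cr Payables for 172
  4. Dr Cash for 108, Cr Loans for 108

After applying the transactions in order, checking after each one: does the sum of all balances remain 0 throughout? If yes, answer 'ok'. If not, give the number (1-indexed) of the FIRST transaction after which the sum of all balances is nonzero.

Answer: 1

Derivation:
After txn 1: dr=324 cr=334 sum_balances=-10
After txn 2: dr=135 cr=135 sum_balances=-10
After txn 3: dr=172 cr=172 sum_balances=-10
After txn 4: dr=108 cr=108 sum_balances=-10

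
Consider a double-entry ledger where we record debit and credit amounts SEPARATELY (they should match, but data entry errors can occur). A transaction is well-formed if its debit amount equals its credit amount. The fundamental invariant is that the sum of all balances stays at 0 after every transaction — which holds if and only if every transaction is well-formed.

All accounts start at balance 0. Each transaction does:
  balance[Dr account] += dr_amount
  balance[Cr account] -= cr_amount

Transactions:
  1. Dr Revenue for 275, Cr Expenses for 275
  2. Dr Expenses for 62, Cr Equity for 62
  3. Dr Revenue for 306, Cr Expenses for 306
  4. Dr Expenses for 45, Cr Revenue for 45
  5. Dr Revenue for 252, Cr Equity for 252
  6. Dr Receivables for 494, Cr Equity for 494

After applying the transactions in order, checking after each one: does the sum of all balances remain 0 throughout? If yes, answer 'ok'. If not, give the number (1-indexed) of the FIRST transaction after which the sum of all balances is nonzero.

Answer: ok

Derivation:
After txn 1: dr=275 cr=275 sum_balances=0
After txn 2: dr=62 cr=62 sum_balances=0
After txn 3: dr=306 cr=306 sum_balances=0
After txn 4: dr=45 cr=45 sum_balances=0
After txn 5: dr=252 cr=252 sum_balances=0
After txn 6: dr=494 cr=494 sum_balances=0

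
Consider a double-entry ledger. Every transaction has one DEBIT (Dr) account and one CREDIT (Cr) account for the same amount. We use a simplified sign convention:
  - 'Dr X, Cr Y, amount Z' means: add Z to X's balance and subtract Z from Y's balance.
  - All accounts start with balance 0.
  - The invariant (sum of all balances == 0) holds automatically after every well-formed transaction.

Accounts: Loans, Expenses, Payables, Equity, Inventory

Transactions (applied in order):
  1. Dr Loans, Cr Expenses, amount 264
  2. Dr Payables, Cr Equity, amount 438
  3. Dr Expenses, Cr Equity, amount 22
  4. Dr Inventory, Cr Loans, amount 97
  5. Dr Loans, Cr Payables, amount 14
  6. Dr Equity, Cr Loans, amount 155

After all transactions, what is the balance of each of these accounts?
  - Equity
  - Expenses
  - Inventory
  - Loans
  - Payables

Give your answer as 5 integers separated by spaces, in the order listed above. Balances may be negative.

After txn 1 (Dr Loans, Cr Expenses, amount 264): Expenses=-264 Loans=264
After txn 2 (Dr Payables, Cr Equity, amount 438): Equity=-438 Expenses=-264 Loans=264 Payables=438
After txn 3 (Dr Expenses, Cr Equity, amount 22): Equity=-460 Expenses=-242 Loans=264 Payables=438
After txn 4 (Dr Inventory, Cr Loans, amount 97): Equity=-460 Expenses=-242 Inventory=97 Loans=167 Payables=438
After txn 5 (Dr Loans, Cr Payables, amount 14): Equity=-460 Expenses=-242 Inventory=97 Loans=181 Payables=424
After txn 6 (Dr Equity, Cr Loans, amount 155): Equity=-305 Expenses=-242 Inventory=97 Loans=26 Payables=424

Answer: -305 -242 97 26 424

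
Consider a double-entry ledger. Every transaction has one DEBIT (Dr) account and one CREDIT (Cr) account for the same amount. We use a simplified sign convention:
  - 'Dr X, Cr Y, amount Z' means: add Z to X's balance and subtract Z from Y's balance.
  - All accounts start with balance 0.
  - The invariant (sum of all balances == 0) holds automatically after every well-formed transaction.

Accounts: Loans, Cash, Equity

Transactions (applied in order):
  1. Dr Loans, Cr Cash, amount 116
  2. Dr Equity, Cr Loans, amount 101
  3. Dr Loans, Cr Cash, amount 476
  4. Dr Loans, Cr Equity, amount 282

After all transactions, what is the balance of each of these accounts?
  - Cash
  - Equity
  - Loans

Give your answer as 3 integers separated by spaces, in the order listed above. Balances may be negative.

Answer: -592 -181 773

Derivation:
After txn 1 (Dr Loans, Cr Cash, amount 116): Cash=-116 Loans=116
After txn 2 (Dr Equity, Cr Loans, amount 101): Cash=-116 Equity=101 Loans=15
After txn 3 (Dr Loans, Cr Cash, amount 476): Cash=-592 Equity=101 Loans=491
After txn 4 (Dr Loans, Cr Equity, amount 282): Cash=-592 Equity=-181 Loans=773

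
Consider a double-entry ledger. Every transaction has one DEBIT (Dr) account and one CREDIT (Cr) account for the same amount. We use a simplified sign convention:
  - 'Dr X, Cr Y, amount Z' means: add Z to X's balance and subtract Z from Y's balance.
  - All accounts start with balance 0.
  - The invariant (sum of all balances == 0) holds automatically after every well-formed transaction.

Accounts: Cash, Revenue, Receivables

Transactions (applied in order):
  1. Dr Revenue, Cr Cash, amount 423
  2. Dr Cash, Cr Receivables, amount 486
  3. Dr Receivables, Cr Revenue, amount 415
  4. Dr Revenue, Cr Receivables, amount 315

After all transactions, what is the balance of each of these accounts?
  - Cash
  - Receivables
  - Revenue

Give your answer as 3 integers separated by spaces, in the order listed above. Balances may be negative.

After txn 1 (Dr Revenue, Cr Cash, amount 423): Cash=-423 Revenue=423
After txn 2 (Dr Cash, Cr Receivables, amount 486): Cash=63 Receivables=-486 Revenue=423
After txn 3 (Dr Receivables, Cr Revenue, amount 415): Cash=63 Receivables=-71 Revenue=8
After txn 4 (Dr Revenue, Cr Receivables, amount 315): Cash=63 Receivables=-386 Revenue=323

Answer: 63 -386 323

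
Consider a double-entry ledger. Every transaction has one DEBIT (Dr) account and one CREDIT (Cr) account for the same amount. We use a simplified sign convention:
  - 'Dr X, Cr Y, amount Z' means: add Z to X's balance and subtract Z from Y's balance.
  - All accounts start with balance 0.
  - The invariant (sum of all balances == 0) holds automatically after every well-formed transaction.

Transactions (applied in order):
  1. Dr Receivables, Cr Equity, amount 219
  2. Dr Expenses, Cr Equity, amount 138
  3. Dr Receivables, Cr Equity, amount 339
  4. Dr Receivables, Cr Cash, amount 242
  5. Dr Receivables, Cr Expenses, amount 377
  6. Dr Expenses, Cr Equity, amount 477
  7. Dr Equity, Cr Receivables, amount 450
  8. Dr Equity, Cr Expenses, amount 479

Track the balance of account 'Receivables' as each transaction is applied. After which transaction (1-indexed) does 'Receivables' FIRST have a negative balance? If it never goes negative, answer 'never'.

Answer: never

Derivation:
After txn 1: Receivables=219
After txn 2: Receivables=219
After txn 3: Receivables=558
After txn 4: Receivables=800
After txn 5: Receivables=1177
After txn 6: Receivables=1177
After txn 7: Receivables=727
After txn 8: Receivables=727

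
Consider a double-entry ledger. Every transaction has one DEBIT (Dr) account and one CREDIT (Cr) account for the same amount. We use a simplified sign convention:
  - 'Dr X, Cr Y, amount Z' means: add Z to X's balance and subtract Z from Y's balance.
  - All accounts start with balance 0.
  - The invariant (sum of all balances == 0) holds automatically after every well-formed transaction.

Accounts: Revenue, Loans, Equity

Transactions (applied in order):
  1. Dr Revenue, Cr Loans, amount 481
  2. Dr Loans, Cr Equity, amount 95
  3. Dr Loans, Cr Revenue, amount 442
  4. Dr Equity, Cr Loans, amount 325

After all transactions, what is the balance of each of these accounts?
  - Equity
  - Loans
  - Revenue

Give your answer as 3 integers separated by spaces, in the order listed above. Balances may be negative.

After txn 1 (Dr Revenue, Cr Loans, amount 481): Loans=-481 Revenue=481
After txn 2 (Dr Loans, Cr Equity, amount 95): Equity=-95 Loans=-386 Revenue=481
After txn 3 (Dr Loans, Cr Revenue, amount 442): Equity=-95 Loans=56 Revenue=39
After txn 4 (Dr Equity, Cr Loans, amount 325): Equity=230 Loans=-269 Revenue=39

Answer: 230 -269 39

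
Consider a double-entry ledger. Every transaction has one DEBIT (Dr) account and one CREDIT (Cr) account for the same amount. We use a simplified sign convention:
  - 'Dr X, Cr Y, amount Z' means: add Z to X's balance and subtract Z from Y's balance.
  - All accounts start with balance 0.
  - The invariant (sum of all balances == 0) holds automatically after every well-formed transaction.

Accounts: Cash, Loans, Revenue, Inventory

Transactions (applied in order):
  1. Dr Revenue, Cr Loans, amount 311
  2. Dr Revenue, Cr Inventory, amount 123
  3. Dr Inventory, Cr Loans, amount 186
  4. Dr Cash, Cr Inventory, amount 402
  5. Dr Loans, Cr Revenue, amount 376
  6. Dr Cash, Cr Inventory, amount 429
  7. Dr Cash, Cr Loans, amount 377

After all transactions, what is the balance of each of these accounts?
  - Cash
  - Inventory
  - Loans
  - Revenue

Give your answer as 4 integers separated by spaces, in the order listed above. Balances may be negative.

After txn 1 (Dr Revenue, Cr Loans, amount 311): Loans=-311 Revenue=311
After txn 2 (Dr Revenue, Cr Inventory, amount 123): Inventory=-123 Loans=-311 Revenue=434
After txn 3 (Dr Inventory, Cr Loans, amount 186): Inventory=63 Loans=-497 Revenue=434
After txn 4 (Dr Cash, Cr Inventory, amount 402): Cash=402 Inventory=-339 Loans=-497 Revenue=434
After txn 5 (Dr Loans, Cr Revenue, amount 376): Cash=402 Inventory=-339 Loans=-121 Revenue=58
After txn 6 (Dr Cash, Cr Inventory, amount 429): Cash=831 Inventory=-768 Loans=-121 Revenue=58
After txn 7 (Dr Cash, Cr Loans, amount 377): Cash=1208 Inventory=-768 Loans=-498 Revenue=58

Answer: 1208 -768 -498 58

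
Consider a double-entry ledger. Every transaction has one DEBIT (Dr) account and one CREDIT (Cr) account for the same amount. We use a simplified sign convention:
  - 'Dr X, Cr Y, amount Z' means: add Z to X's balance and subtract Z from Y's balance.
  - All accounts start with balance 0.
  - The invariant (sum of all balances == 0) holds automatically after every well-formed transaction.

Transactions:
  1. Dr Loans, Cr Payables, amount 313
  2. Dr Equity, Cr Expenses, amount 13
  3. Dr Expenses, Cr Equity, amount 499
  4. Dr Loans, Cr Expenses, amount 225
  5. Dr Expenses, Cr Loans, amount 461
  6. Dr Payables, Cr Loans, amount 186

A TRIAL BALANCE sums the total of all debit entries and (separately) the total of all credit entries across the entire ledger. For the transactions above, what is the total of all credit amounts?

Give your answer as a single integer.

Answer: 1697

Derivation:
Txn 1: credit+=313
Txn 2: credit+=13
Txn 3: credit+=499
Txn 4: credit+=225
Txn 5: credit+=461
Txn 6: credit+=186
Total credits = 1697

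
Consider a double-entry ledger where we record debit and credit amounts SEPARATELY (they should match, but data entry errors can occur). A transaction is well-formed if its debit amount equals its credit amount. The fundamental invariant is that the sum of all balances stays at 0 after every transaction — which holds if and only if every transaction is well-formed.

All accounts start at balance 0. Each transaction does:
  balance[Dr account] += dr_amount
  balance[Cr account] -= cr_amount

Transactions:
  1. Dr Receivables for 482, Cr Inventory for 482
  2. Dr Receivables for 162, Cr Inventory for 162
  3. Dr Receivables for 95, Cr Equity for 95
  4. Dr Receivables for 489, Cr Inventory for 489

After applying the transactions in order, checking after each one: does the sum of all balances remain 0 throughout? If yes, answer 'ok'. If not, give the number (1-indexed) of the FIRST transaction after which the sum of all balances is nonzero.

Answer: ok

Derivation:
After txn 1: dr=482 cr=482 sum_balances=0
After txn 2: dr=162 cr=162 sum_balances=0
After txn 3: dr=95 cr=95 sum_balances=0
After txn 4: dr=489 cr=489 sum_balances=0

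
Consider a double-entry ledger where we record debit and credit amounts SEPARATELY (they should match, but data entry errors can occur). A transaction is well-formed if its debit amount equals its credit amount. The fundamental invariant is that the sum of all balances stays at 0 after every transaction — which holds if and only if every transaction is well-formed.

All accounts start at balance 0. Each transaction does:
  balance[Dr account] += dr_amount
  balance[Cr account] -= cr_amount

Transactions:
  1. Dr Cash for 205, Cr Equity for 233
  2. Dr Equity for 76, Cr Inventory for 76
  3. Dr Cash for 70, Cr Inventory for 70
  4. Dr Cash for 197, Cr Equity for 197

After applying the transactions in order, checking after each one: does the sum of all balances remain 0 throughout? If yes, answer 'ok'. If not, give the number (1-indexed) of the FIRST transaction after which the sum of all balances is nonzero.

After txn 1: dr=205 cr=233 sum_balances=-28
After txn 2: dr=76 cr=76 sum_balances=-28
After txn 3: dr=70 cr=70 sum_balances=-28
After txn 4: dr=197 cr=197 sum_balances=-28

Answer: 1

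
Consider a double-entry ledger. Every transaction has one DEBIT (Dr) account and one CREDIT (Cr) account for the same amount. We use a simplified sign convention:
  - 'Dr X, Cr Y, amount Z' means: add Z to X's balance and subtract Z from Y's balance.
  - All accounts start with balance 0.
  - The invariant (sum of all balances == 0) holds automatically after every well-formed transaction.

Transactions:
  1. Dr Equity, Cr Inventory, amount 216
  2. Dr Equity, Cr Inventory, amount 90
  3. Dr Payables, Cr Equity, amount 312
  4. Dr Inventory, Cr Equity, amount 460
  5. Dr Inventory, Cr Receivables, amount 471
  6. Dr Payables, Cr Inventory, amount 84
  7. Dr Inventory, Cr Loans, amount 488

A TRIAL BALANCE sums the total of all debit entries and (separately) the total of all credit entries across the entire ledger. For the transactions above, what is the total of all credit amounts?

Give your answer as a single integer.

Answer: 2121

Derivation:
Txn 1: credit+=216
Txn 2: credit+=90
Txn 3: credit+=312
Txn 4: credit+=460
Txn 5: credit+=471
Txn 6: credit+=84
Txn 7: credit+=488
Total credits = 2121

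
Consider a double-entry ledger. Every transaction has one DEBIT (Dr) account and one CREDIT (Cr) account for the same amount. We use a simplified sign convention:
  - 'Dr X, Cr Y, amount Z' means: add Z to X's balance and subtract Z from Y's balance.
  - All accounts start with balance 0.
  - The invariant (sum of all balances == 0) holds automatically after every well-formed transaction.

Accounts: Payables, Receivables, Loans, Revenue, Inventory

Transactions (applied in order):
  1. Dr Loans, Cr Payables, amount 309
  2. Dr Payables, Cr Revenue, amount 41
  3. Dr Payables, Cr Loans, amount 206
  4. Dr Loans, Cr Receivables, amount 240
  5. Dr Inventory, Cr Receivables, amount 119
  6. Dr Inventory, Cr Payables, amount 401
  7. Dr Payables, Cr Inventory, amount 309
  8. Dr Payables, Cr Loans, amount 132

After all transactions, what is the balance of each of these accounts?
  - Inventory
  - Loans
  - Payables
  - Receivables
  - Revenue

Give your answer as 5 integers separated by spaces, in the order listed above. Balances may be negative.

Answer: 211 211 -22 -359 -41

Derivation:
After txn 1 (Dr Loans, Cr Payables, amount 309): Loans=309 Payables=-309
After txn 2 (Dr Payables, Cr Revenue, amount 41): Loans=309 Payables=-268 Revenue=-41
After txn 3 (Dr Payables, Cr Loans, amount 206): Loans=103 Payables=-62 Revenue=-41
After txn 4 (Dr Loans, Cr Receivables, amount 240): Loans=343 Payables=-62 Receivables=-240 Revenue=-41
After txn 5 (Dr Inventory, Cr Receivables, amount 119): Inventory=119 Loans=343 Payables=-62 Receivables=-359 Revenue=-41
After txn 6 (Dr Inventory, Cr Payables, amount 401): Inventory=520 Loans=343 Payables=-463 Receivables=-359 Revenue=-41
After txn 7 (Dr Payables, Cr Inventory, amount 309): Inventory=211 Loans=343 Payables=-154 Receivables=-359 Revenue=-41
After txn 8 (Dr Payables, Cr Loans, amount 132): Inventory=211 Loans=211 Payables=-22 Receivables=-359 Revenue=-41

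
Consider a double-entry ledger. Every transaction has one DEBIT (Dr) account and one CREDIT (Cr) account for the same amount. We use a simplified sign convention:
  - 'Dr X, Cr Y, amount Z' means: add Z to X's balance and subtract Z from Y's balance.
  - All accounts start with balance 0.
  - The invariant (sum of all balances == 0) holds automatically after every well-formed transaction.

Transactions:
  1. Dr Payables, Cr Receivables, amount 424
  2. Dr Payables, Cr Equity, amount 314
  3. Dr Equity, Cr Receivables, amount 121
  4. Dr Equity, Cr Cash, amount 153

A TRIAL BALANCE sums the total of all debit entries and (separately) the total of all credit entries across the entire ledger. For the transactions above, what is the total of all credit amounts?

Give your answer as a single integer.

Txn 1: credit+=424
Txn 2: credit+=314
Txn 3: credit+=121
Txn 4: credit+=153
Total credits = 1012

Answer: 1012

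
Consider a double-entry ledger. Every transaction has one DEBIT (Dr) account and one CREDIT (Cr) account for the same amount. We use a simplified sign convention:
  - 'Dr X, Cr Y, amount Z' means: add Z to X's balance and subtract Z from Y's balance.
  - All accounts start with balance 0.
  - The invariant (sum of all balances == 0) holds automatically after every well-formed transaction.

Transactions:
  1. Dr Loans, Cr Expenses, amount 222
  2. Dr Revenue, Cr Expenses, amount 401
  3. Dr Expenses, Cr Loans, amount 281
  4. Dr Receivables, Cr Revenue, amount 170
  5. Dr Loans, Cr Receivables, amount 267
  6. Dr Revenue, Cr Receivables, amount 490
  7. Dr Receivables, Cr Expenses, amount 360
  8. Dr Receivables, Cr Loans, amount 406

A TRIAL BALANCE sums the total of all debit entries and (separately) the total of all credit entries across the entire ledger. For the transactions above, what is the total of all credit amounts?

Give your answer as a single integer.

Answer: 2597

Derivation:
Txn 1: credit+=222
Txn 2: credit+=401
Txn 3: credit+=281
Txn 4: credit+=170
Txn 5: credit+=267
Txn 6: credit+=490
Txn 7: credit+=360
Txn 8: credit+=406
Total credits = 2597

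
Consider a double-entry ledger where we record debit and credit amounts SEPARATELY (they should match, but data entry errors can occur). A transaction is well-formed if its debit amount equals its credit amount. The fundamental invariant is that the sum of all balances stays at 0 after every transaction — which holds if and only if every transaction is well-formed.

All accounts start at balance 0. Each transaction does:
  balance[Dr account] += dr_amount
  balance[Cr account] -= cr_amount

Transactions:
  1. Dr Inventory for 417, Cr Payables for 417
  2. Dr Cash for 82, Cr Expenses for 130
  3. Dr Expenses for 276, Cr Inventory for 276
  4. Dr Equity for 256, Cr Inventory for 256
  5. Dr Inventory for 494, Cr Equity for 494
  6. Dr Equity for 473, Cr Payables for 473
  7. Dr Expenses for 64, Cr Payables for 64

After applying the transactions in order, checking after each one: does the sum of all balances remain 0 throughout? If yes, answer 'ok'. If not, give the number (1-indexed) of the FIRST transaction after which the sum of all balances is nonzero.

Answer: 2

Derivation:
After txn 1: dr=417 cr=417 sum_balances=0
After txn 2: dr=82 cr=130 sum_balances=-48
After txn 3: dr=276 cr=276 sum_balances=-48
After txn 4: dr=256 cr=256 sum_balances=-48
After txn 5: dr=494 cr=494 sum_balances=-48
After txn 6: dr=473 cr=473 sum_balances=-48
After txn 7: dr=64 cr=64 sum_balances=-48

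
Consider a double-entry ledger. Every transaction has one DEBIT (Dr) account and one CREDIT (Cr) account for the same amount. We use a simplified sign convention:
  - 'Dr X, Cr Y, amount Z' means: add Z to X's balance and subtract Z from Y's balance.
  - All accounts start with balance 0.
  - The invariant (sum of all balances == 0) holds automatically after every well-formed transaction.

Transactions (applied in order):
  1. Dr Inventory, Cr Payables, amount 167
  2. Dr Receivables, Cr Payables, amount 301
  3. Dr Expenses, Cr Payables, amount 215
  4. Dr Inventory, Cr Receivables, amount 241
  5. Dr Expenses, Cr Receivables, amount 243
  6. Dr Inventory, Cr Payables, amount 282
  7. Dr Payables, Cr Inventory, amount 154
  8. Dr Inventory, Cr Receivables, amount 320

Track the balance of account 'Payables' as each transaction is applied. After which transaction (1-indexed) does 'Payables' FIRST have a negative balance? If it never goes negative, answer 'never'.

Answer: 1

Derivation:
After txn 1: Payables=-167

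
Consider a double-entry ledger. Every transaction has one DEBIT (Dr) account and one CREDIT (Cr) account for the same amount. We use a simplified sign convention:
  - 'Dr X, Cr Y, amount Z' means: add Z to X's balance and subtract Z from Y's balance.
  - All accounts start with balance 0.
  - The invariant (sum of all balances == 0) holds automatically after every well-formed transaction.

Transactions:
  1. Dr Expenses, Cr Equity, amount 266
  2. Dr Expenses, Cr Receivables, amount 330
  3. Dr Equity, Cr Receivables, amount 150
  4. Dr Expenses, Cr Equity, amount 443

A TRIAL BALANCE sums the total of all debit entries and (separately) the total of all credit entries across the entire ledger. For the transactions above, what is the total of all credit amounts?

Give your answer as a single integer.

Txn 1: credit+=266
Txn 2: credit+=330
Txn 3: credit+=150
Txn 4: credit+=443
Total credits = 1189

Answer: 1189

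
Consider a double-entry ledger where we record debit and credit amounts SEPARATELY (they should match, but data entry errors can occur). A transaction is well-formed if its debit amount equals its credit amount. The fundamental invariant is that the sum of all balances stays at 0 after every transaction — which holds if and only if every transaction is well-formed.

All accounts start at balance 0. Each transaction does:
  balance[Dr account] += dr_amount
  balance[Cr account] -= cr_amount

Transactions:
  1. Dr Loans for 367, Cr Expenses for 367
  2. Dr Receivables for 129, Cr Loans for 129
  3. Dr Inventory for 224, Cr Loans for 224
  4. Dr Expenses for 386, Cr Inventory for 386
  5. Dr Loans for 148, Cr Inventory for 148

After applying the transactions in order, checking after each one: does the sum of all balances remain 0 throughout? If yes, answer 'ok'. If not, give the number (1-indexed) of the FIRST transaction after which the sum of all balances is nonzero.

Answer: ok

Derivation:
After txn 1: dr=367 cr=367 sum_balances=0
After txn 2: dr=129 cr=129 sum_balances=0
After txn 3: dr=224 cr=224 sum_balances=0
After txn 4: dr=386 cr=386 sum_balances=0
After txn 5: dr=148 cr=148 sum_balances=0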